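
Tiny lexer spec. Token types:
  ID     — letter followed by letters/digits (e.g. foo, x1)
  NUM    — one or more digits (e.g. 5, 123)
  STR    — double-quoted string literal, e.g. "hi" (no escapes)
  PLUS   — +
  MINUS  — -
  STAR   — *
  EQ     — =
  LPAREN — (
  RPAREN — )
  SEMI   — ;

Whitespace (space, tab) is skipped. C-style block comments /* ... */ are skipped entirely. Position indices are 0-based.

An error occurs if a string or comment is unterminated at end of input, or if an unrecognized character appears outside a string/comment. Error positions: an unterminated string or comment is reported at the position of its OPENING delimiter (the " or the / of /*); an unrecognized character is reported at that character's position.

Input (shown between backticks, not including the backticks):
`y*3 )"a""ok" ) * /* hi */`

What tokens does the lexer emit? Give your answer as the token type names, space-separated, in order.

pos=0: emit ID 'y' (now at pos=1)
pos=1: emit STAR '*'
pos=2: emit NUM '3' (now at pos=3)
pos=4: emit RPAREN ')'
pos=5: enter STRING mode
pos=5: emit STR "a" (now at pos=8)
pos=8: enter STRING mode
pos=8: emit STR "ok" (now at pos=12)
pos=13: emit RPAREN ')'
pos=15: emit STAR '*'
pos=17: enter COMMENT mode (saw '/*')
exit COMMENT mode (now at pos=25)
DONE. 8 tokens: [ID, STAR, NUM, RPAREN, STR, STR, RPAREN, STAR]

Answer: ID STAR NUM RPAREN STR STR RPAREN STAR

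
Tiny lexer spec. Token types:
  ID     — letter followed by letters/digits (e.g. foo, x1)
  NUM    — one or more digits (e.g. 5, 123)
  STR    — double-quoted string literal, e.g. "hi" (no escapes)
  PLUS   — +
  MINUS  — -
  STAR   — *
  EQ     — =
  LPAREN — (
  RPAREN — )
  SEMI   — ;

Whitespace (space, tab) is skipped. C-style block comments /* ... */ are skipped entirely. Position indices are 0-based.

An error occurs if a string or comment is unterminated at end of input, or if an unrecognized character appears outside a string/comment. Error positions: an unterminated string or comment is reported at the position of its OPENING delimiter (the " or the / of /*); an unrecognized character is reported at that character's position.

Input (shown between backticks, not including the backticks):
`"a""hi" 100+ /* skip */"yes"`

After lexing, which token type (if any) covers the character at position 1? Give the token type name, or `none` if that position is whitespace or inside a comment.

Answer: STR

Derivation:
pos=0: enter STRING mode
pos=0: emit STR "a" (now at pos=3)
pos=3: enter STRING mode
pos=3: emit STR "hi" (now at pos=7)
pos=8: emit NUM '100' (now at pos=11)
pos=11: emit PLUS '+'
pos=13: enter COMMENT mode (saw '/*')
exit COMMENT mode (now at pos=23)
pos=23: enter STRING mode
pos=23: emit STR "yes" (now at pos=28)
DONE. 5 tokens: [STR, STR, NUM, PLUS, STR]
Position 1: char is 'a' -> STR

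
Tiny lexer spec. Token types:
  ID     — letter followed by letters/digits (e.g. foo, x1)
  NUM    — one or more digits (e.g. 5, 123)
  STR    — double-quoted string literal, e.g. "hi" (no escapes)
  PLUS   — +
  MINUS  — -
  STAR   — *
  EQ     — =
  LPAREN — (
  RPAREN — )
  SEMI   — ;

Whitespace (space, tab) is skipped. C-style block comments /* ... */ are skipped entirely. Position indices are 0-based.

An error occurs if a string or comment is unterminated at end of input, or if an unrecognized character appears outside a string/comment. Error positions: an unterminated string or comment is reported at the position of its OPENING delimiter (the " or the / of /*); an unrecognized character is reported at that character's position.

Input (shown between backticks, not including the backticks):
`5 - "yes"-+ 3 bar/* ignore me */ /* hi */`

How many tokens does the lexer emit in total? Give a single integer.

pos=0: emit NUM '5' (now at pos=1)
pos=2: emit MINUS '-'
pos=4: enter STRING mode
pos=4: emit STR "yes" (now at pos=9)
pos=9: emit MINUS '-'
pos=10: emit PLUS '+'
pos=12: emit NUM '3' (now at pos=13)
pos=14: emit ID 'bar' (now at pos=17)
pos=17: enter COMMENT mode (saw '/*')
exit COMMENT mode (now at pos=32)
pos=33: enter COMMENT mode (saw '/*')
exit COMMENT mode (now at pos=41)
DONE. 7 tokens: [NUM, MINUS, STR, MINUS, PLUS, NUM, ID]

Answer: 7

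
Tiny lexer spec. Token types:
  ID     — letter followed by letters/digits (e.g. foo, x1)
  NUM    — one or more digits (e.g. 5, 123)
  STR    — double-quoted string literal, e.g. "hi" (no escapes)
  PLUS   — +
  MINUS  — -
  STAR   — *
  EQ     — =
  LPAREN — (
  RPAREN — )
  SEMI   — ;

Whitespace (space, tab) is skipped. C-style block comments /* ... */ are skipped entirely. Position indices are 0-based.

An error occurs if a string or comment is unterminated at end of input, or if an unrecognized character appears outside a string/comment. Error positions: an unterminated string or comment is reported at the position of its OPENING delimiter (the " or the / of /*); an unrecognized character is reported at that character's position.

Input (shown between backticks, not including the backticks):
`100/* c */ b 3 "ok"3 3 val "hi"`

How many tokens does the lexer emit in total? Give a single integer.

Answer: 8

Derivation:
pos=0: emit NUM '100' (now at pos=3)
pos=3: enter COMMENT mode (saw '/*')
exit COMMENT mode (now at pos=10)
pos=11: emit ID 'b' (now at pos=12)
pos=13: emit NUM '3' (now at pos=14)
pos=15: enter STRING mode
pos=15: emit STR "ok" (now at pos=19)
pos=19: emit NUM '3' (now at pos=20)
pos=21: emit NUM '3' (now at pos=22)
pos=23: emit ID 'val' (now at pos=26)
pos=27: enter STRING mode
pos=27: emit STR "hi" (now at pos=31)
DONE. 8 tokens: [NUM, ID, NUM, STR, NUM, NUM, ID, STR]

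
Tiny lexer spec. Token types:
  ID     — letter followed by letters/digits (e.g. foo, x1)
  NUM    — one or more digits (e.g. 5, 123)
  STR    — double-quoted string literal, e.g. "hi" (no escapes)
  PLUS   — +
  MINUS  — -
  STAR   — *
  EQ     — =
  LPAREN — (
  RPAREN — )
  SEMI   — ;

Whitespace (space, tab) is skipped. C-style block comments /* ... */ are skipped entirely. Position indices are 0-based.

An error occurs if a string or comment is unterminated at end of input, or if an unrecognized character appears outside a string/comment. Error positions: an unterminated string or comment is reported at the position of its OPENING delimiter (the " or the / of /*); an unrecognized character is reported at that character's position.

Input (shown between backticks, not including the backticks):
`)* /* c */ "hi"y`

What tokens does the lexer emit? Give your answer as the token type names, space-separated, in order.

pos=0: emit RPAREN ')'
pos=1: emit STAR '*'
pos=3: enter COMMENT mode (saw '/*')
exit COMMENT mode (now at pos=10)
pos=11: enter STRING mode
pos=11: emit STR "hi" (now at pos=15)
pos=15: emit ID 'y' (now at pos=16)
DONE. 4 tokens: [RPAREN, STAR, STR, ID]

Answer: RPAREN STAR STR ID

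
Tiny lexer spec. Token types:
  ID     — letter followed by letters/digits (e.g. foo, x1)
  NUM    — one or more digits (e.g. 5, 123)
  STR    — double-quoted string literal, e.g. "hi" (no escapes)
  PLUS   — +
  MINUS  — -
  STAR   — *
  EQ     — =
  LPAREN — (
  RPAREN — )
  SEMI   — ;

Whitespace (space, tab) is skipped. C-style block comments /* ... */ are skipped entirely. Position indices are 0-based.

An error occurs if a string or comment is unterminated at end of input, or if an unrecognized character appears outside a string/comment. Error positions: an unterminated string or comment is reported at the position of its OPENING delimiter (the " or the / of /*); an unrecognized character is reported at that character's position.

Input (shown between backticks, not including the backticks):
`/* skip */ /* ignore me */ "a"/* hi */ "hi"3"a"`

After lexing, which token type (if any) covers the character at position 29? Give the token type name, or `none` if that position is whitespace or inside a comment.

Answer: STR

Derivation:
pos=0: enter COMMENT mode (saw '/*')
exit COMMENT mode (now at pos=10)
pos=11: enter COMMENT mode (saw '/*')
exit COMMENT mode (now at pos=26)
pos=27: enter STRING mode
pos=27: emit STR "a" (now at pos=30)
pos=30: enter COMMENT mode (saw '/*')
exit COMMENT mode (now at pos=38)
pos=39: enter STRING mode
pos=39: emit STR "hi" (now at pos=43)
pos=43: emit NUM '3' (now at pos=44)
pos=44: enter STRING mode
pos=44: emit STR "a" (now at pos=47)
DONE. 4 tokens: [STR, STR, NUM, STR]
Position 29: char is '"' -> STR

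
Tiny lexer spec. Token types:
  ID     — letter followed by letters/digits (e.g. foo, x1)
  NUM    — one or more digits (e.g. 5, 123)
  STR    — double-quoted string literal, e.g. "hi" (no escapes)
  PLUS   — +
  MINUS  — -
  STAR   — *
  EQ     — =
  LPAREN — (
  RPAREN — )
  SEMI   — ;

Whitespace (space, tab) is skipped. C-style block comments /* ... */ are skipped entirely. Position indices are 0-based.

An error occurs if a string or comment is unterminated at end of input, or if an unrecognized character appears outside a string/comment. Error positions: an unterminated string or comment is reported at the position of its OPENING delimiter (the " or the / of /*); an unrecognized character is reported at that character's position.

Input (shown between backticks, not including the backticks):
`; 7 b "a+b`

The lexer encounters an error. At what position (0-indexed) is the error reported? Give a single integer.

pos=0: emit SEMI ';'
pos=2: emit NUM '7' (now at pos=3)
pos=4: emit ID 'b' (now at pos=5)
pos=6: enter STRING mode
pos=6: ERROR — unterminated string

Answer: 6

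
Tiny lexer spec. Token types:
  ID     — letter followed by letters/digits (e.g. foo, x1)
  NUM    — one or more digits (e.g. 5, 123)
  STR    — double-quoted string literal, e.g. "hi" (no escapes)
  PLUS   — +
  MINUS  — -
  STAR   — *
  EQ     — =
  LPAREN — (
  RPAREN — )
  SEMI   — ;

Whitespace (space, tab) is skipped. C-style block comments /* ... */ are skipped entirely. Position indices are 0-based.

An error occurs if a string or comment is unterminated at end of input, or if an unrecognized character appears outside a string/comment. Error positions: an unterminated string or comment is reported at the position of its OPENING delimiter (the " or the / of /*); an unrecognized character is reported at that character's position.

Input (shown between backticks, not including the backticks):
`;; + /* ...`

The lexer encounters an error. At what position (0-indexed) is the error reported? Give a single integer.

Answer: 5

Derivation:
pos=0: emit SEMI ';'
pos=1: emit SEMI ';'
pos=3: emit PLUS '+'
pos=5: enter COMMENT mode (saw '/*')
pos=5: ERROR — unterminated comment (reached EOF)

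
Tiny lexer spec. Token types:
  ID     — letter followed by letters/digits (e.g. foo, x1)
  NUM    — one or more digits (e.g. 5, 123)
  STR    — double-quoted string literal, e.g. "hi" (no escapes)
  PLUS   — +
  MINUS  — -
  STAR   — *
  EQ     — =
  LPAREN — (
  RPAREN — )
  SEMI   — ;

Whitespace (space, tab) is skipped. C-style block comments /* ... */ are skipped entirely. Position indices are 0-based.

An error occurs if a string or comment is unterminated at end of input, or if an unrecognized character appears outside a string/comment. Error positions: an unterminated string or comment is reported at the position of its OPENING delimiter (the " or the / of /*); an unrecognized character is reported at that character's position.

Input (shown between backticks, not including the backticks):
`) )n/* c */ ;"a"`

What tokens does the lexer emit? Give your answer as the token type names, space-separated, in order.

Answer: RPAREN RPAREN ID SEMI STR

Derivation:
pos=0: emit RPAREN ')'
pos=2: emit RPAREN ')'
pos=3: emit ID 'n' (now at pos=4)
pos=4: enter COMMENT mode (saw '/*')
exit COMMENT mode (now at pos=11)
pos=12: emit SEMI ';'
pos=13: enter STRING mode
pos=13: emit STR "a" (now at pos=16)
DONE. 5 tokens: [RPAREN, RPAREN, ID, SEMI, STR]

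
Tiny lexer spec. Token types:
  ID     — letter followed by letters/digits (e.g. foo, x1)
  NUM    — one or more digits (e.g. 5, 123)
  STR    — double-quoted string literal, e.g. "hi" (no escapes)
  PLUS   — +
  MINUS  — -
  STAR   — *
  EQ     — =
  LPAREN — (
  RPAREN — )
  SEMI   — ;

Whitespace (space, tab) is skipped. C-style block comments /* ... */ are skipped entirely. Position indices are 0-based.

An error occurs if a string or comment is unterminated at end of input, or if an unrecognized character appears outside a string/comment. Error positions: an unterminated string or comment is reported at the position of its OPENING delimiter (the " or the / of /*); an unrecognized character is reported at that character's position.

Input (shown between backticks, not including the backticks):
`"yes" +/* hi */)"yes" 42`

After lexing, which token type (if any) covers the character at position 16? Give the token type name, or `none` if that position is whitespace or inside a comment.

pos=0: enter STRING mode
pos=0: emit STR "yes" (now at pos=5)
pos=6: emit PLUS '+'
pos=7: enter COMMENT mode (saw '/*')
exit COMMENT mode (now at pos=15)
pos=15: emit RPAREN ')'
pos=16: enter STRING mode
pos=16: emit STR "yes" (now at pos=21)
pos=22: emit NUM '42' (now at pos=24)
DONE. 5 tokens: [STR, PLUS, RPAREN, STR, NUM]
Position 16: char is '"' -> STR

Answer: STR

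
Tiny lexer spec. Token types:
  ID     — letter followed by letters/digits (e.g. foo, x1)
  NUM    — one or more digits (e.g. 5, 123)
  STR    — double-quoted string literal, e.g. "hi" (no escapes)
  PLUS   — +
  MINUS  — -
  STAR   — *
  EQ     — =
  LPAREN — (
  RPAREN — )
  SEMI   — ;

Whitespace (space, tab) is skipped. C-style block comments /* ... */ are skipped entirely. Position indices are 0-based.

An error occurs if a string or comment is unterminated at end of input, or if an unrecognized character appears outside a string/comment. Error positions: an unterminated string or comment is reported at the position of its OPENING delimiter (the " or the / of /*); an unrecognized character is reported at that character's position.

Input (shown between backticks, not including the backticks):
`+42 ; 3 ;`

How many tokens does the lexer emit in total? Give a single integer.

Answer: 5

Derivation:
pos=0: emit PLUS '+'
pos=1: emit NUM '42' (now at pos=3)
pos=4: emit SEMI ';'
pos=6: emit NUM '3' (now at pos=7)
pos=8: emit SEMI ';'
DONE. 5 tokens: [PLUS, NUM, SEMI, NUM, SEMI]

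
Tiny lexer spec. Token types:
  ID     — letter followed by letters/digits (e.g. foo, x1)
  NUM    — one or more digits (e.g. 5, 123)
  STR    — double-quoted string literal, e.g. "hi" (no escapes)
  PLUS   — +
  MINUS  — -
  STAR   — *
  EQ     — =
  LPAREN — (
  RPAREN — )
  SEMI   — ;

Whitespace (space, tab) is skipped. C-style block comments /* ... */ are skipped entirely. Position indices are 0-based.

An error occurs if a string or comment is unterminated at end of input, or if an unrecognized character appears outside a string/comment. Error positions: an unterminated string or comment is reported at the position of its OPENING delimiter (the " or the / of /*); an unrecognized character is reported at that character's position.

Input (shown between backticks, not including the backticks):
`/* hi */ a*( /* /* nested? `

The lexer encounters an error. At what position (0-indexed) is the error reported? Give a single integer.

pos=0: enter COMMENT mode (saw '/*')
exit COMMENT mode (now at pos=8)
pos=9: emit ID 'a' (now at pos=10)
pos=10: emit STAR '*'
pos=11: emit LPAREN '('
pos=13: enter COMMENT mode (saw '/*')
pos=13: ERROR — unterminated comment (reached EOF)

Answer: 13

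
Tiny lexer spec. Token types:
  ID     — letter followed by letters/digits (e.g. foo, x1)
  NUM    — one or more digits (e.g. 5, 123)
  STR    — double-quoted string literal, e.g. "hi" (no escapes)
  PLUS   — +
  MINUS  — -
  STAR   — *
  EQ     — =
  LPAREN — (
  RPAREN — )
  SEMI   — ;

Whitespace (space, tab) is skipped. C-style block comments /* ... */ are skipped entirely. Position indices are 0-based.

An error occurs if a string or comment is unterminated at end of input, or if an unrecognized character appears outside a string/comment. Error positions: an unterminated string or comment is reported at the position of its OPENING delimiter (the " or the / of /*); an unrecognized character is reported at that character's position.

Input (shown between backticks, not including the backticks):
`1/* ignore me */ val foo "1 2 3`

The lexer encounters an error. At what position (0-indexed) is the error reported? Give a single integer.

pos=0: emit NUM '1' (now at pos=1)
pos=1: enter COMMENT mode (saw '/*')
exit COMMENT mode (now at pos=16)
pos=17: emit ID 'val' (now at pos=20)
pos=21: emit ID 'foo' (now at pos=24)
pos=25: enter STRING mode
pos=25: ERROR — unterminated string

Answer: 25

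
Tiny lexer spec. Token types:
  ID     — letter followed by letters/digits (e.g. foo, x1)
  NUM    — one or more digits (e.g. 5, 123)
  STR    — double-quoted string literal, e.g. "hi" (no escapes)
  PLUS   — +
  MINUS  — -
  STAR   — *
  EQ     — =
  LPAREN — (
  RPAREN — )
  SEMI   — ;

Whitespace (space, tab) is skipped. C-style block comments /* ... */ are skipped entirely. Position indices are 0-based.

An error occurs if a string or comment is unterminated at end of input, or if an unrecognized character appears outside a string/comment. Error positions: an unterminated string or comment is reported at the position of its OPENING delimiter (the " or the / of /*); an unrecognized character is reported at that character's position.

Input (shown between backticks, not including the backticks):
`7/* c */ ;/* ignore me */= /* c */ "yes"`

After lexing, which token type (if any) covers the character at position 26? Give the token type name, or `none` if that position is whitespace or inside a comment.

pos=0: emit NUM '7' (now at pos=1)
pos=1: enter COMMENT mode (saw '/*')
exit COMMENT mode (now at pos=8)
pos=9: emit SEMI ';'
pos=10: enter COMMENT mode (saw '/*')
exit COMMENT mode (now at pos=25)
pos=25: emit EQ '='
pos=27: enter COMMENT mode (saw '/*')
exit COMMENT mode (now at pos=34)
pos=35: enter STRING mode
pos=35: emit STR "yes" (now at pos=40)
DONE. 4 tokens: [NUM, SEMI, EQ, STR]
Position 26: char is ' ' -> none

Answer: none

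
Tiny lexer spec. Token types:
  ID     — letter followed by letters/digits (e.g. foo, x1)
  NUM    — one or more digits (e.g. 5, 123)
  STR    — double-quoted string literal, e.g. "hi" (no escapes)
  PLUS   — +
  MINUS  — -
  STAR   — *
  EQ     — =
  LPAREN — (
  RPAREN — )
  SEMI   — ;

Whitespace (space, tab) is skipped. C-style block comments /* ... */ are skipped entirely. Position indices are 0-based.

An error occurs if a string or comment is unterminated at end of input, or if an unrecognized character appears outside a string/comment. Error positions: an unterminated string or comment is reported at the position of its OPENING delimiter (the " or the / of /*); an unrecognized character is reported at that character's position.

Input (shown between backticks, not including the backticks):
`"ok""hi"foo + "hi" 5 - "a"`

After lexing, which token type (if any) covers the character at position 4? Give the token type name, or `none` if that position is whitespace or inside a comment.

Answer: STR

Derivation:
pos=0: enter STRING mode
pos=0: emit STR "ok" (now at pos=4)
pos=4: enter STRING mode
pos=4: emit STR "hi" (now at pos=8)
pos=8: emit ID 'foo' (now at pos=11)
pos=12: emit PLUS '+'
pos=14: enter STRING mode
pos=14: emit STR "hi" (now at pos=18)
pos=19: emit NUM '5' (now at pos=20)
pos=21: emit MINUS '-'
pos=23: enter STRING mode
pos=23: emit STR "a" (now at pos=26)
DONE. 8 tokens: [STR, STR, ID, PLUS, STR, NUM, MINUS, STR]
Position 4: char is '"' -> STR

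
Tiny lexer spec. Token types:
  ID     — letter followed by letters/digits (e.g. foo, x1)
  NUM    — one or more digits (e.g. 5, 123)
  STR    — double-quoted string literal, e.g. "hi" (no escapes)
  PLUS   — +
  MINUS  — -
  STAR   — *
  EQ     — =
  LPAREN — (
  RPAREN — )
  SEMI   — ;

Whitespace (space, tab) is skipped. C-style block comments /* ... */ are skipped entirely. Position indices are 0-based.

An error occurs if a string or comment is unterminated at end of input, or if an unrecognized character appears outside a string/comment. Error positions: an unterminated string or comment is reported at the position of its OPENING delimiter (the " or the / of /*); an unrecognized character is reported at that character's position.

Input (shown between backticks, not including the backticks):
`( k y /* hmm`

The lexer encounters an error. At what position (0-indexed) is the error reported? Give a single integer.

pos=0: emit LPAREN '('
pos=2: emit ID 'k' (now at pos=3)
pos=4: emit ID 'y' (now at pos=5)
pos=6: enter COMMENT mode (saw '/*')
pos=6: ERROR — unterminated comment (reached EOF)

Answer: 6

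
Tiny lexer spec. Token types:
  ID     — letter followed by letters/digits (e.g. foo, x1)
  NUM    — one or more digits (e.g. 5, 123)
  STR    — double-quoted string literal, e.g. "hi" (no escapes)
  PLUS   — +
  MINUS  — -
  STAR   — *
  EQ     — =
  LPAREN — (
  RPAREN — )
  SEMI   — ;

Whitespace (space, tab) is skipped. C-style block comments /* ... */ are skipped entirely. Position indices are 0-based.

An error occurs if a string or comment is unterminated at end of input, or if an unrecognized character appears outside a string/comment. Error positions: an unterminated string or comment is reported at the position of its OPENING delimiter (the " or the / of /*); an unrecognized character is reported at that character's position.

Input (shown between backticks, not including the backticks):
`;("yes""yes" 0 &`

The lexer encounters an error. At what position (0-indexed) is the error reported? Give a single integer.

pos=0: emit SEMI ';'
pos=1: emit LPAREN '('
pos=2: enter STRING mode
pos=2: emit STR "yes" (now at pos=7)
pos=7: enter STRING mode
pos=7: emit STR "yes" (now at pos=12)
pos=13: emit NUM '0' (now at pos=14)
pos=15: ERROR — unrecognized char '&'

Answer: 15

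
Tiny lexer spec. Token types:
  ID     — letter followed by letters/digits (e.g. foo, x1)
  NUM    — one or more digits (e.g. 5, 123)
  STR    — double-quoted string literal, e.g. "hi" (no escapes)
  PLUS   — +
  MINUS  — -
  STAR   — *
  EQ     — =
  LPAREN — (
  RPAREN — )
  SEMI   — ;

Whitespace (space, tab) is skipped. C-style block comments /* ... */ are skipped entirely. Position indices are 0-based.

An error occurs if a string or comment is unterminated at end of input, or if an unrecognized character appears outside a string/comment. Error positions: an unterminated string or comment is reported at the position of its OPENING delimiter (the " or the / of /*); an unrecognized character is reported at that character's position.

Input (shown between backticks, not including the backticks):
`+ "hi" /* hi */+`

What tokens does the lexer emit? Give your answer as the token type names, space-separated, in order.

pos=0: emit PLUS '+'
pos=2: enter STRING mode
pos=2: emit STR "hi" (now at pos=6)
pos=7: enter COMMENT mode (saw '/*')
exit COMMENT mode (now at pos=15)
pos=15: emit PLUS '+'
DONE. 3 tokens: [PLUS, STR, PLUS]

Answer: PLUS STR PLUS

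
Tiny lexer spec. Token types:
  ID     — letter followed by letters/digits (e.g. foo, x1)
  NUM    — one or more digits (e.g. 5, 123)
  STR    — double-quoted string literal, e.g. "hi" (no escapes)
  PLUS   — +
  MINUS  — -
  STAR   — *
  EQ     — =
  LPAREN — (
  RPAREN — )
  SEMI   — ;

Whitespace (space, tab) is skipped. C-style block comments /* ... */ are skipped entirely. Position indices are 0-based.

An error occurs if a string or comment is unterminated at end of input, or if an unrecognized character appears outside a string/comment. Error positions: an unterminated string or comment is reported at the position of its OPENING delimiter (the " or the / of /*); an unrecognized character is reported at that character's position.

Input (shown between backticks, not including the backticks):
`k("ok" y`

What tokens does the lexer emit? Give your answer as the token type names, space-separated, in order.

pos=0: emit ID 'k' (now at pos=1)
pos=1: emit LPAREN '('
pos=2: enter STRING mode
pos=2: emit STR "ok" (now at pos=6)
pos=7: emit ID 'y' (now at pos=8)
DONE. 4 tokens: [ID, LPAREN, STR, ID]

Answer: ID LPAREN STR ID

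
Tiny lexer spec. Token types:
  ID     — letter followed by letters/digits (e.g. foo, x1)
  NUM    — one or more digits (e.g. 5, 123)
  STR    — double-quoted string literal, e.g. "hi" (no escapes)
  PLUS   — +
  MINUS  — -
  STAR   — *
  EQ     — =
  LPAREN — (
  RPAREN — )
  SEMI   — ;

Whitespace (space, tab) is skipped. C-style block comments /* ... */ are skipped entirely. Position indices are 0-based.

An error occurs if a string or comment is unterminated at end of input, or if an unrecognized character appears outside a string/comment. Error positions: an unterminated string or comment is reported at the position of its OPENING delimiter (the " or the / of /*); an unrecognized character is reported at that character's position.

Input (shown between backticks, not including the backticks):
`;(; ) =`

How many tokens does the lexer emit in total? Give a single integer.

Answer: 5

Derivation:
pos=0: emit SEMI ';'
pos=1: emit LPAREN '('
pos=2: emit SEMI ';'
pos=4: emit RPAREN ')'
pos=6: emit EQ '='
DONE. 5 tokens: [SEMI, LPAREN, SEMI, RPAREN, EQ]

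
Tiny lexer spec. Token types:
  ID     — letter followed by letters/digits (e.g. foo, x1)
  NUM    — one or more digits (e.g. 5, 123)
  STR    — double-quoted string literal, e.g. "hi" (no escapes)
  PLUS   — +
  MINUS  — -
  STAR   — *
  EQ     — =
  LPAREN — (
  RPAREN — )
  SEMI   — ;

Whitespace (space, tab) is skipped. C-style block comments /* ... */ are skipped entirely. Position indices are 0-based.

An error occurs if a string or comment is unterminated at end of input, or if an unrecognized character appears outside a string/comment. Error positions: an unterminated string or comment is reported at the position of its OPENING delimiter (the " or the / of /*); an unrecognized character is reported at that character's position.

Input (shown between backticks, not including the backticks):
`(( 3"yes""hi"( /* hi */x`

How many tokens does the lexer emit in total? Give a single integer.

pos=0: emit LPAREN '('
pos=1: emit LPAREN '('
pos=3: emit NUM '3' (now at pos=4)
pos=4: enter STRING mode
pos=4: emit STR "yes" (now at pos=9)
pos=9: enter STRING mode
pos=9: emit STR "hi" (now at pos=13)
pos=13: emit LPAREN '('
pos=15: enter COMMENT mode (saw '/*')
exit COMMENT mode (now at pos=23)
pos=23: emit ID 'x' (now at pos=24)
DONE. 7 tokens: [LPAREN, LPAREN, NUM, STR, STR, LPAREN, ID]

Answer: 7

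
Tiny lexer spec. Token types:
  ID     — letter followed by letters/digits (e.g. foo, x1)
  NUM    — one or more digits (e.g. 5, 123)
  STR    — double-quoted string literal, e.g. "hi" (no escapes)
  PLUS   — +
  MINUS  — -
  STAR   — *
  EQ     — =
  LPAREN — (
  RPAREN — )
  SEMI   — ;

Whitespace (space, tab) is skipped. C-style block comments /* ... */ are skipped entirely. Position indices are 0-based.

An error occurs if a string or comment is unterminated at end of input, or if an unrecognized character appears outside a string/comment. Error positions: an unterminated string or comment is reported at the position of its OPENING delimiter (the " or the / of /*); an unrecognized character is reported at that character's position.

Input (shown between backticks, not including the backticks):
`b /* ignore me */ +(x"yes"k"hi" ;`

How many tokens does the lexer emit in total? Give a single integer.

pos=0: emit ID 'b' (now at pos=1)
pos=2: enter COMMENT mode (saw '/*')
exit COMMENT mode (now at pos=17)
pos=18: emit PLUS '+'
pos=19: emit LPAREN '('
pos=20: emit ID 'x' (now at pos=21)
pos=21: enter STRING mode
pos=21: emit STR "yes" (now at pos=26)
pos=26: emit ID 'k' (now at pos=27)
pos=27: enter STRING mode
pos=27: emit STR "hi" (now at pos=31)
pos=32: emit SEMI ';'
DONE. 8 tokens: [ID, PLUS, LPAREN, ID, STR, ID, STR, SEMI]

Answer: 8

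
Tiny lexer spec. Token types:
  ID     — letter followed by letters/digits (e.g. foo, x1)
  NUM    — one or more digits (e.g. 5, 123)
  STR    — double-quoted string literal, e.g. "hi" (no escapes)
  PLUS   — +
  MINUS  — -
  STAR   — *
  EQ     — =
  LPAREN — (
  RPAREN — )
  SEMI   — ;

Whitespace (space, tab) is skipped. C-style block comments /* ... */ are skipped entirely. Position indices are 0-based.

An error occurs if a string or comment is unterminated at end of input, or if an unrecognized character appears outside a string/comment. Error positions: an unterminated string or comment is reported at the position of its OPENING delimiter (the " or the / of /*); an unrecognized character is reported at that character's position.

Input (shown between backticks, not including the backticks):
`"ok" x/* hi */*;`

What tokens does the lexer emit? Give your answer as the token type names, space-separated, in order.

pos=0: enter STRING mode
pos=0: emit STR "ok" (now at pos=4)
pos=5: emit ID 'x' (now at pos=6)
pos=6: enter COMMENT mode (saw '/*')
exit COMMENT mode (now at pos=14)
pos=14: emit STAR '*'
pos=15: emit SEMI ';'
DONE. 4 tokens: [STR, ID, STAR, SEMI]

Answer: STR ID STAR SEMI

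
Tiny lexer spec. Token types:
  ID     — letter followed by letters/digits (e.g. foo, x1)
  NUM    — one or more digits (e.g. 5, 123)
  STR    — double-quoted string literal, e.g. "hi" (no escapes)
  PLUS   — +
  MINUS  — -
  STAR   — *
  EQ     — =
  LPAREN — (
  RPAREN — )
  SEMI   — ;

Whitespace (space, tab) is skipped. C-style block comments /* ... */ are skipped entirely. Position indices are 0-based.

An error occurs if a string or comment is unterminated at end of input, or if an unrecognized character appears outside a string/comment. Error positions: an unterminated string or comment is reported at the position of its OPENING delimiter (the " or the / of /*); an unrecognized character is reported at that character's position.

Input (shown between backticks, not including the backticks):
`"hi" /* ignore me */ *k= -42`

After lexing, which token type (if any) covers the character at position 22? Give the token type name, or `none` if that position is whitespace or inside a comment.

Answer: ID

Derivation:
pos=0: enter STRING mode
pos=0: emit STR "hi" (now at pos=4)
pos=5: enter COMMENT mode (saw '/*')
exit COMMENT mode (now at pos=20)
pos=21: emit STAR '*'
pos=22: emit ID 'k' (now at pos=23)
pos=23: emit EQ '='
pos=25: emit MINUS '-'
pos=26: emit NUM '42' (now at pos=28)
DONE. 6 tokens: [STR, STAR, ID, EQ, MINUS, NUM]
Position 22: char is 'k' -> ID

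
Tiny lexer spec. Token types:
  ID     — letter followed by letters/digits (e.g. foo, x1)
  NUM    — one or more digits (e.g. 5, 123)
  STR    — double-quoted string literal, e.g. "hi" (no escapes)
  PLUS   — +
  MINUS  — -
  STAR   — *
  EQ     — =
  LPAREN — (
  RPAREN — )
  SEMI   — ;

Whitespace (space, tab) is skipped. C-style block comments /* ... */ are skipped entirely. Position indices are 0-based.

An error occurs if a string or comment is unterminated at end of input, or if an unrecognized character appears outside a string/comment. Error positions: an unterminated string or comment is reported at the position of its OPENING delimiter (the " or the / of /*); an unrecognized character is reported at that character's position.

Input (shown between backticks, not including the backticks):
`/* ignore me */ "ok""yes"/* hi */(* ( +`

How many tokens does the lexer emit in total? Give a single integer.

Answer: 6

Derivation:
pos=0: enter COMMENT mode (saw '/*')
exit COMMENT mode (now at pos=15)
pos=16: enter STRING mode
pos=16: emit STR "ok" (now at pos=20)
pos=20: enter STRING mode
pos=20: emit STR "yes" (now at pos=25)
pos=25: enter COMMENT mode (saw '/*')
exit COMMENT mode (now at pos=33)
pos=33: emit LPAREN '('
pos=34: emit STAR '*'
pos=36: emit LPAREN '('
pos=38: emit PLUS '+'
DONE. 6 tokens: [STR, STR, LPAREN, STAR, LPAREN, PLUS]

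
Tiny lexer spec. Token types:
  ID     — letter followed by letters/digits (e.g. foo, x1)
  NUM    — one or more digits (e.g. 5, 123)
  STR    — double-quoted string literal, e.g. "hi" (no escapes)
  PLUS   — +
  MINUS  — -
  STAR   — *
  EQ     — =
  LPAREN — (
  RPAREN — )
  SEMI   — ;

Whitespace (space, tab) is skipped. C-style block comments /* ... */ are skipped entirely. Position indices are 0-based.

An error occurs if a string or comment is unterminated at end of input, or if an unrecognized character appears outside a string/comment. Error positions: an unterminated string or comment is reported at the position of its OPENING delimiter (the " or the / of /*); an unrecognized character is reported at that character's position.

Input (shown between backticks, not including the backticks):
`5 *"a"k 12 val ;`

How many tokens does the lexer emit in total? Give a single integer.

Answer: 7

Derivation:
pos=0: emit NUM '5' (now at pos=1)
pos=2: emit STAR '*'
pos=3: enter STRING mode
pos=3: emit STR "a" (now at pos=6)
pos=6: emit ID 'k' (now at pos=7)
pos=8: emit NUM '12' (now at pos=10)
pos=11: emit ID 'val' (now at pos=14)
pos=15: emit SEMI ';'
DONE. 7 tokens: [NUM, STAR, STR, ID, NUM, ID, SEMI]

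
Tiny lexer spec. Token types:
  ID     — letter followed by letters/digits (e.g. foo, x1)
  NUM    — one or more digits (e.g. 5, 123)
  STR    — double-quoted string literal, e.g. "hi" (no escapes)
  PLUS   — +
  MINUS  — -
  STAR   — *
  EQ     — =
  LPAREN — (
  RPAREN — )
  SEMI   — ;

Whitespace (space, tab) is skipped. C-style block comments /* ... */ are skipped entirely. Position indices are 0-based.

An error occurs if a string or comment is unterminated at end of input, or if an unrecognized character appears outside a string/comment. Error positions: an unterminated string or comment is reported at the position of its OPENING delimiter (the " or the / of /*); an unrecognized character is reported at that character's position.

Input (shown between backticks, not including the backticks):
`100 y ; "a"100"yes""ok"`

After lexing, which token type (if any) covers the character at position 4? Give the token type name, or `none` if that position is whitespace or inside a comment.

pos=0: emit NUM '100' (now at pos=3)
pos=4: emit ID 'y' (now at pos=5)
pos=6: emit SEMI ';'
pos=8: enter STRING mode
pos=8: emit STR "a" (now at pos=11)
pos=11: emit NUM '100' (now at pos=14)
pos=14: enter STRING mode
pos=14: emit STR "yes" (now at pos=19)
pos=19: enter STRING mode
pos=19: emit STR "ok" (now at pos=23)
DONE. 7 tokens: [NUM, ID, SEMI, STR, NUM, STR, STR]
Position 4: char is 'y' -> ID

Answer: ID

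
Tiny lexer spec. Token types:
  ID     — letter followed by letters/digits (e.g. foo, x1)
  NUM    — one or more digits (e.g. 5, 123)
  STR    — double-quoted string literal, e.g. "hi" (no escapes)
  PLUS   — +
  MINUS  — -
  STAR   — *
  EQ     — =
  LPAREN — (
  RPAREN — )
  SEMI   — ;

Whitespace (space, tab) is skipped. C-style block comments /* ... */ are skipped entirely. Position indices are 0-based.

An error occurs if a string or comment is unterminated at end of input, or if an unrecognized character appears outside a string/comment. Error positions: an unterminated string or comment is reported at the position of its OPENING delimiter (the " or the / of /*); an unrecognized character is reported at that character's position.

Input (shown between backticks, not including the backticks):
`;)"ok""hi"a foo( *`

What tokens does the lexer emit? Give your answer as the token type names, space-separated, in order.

Answer: SEMI RPAREN STR STR ID ID LPAREN STAR

Derivation:
pos=0: emit SEMI ';'
pos=1: emit RPAREN ')'
pos=2: enter STRING mode
pos=2: emit STR "ok" (now at pos=6)
pos=6: enter STRING mode
pos=6: emit STR "hi" (now at pos=10)
pos=10: emit ID 'a' (now at pos=11)
pos=12: emit ID 'foo' (now at pos=15)
pos=15: emit LPAREN '('
pos=17: emit STAR '*'
DONE. 8 tokens: [SEMI, RPAREN, STR, STR, ID, ID, LPAREN, STAR]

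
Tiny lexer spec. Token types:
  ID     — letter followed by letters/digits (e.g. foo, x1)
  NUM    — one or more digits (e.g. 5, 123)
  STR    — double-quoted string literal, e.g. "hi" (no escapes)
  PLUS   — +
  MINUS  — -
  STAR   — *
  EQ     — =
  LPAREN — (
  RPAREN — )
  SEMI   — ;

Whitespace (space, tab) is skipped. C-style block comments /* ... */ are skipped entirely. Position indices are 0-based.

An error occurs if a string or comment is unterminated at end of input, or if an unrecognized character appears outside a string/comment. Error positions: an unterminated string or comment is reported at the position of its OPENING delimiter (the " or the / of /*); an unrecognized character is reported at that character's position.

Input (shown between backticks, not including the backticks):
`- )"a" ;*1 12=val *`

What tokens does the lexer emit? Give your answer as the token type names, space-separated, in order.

pos=0: emit MINUS '-'
pos=2: emit RPAREN ')'
pos=3: enter STRING mode
pos=3: emit STR "a" (now at pos=6)
pos=7: emit SEMI ';'
pos=8: emit STAR '*'
pos=9: emit NUM '1' (now at pos=10)
pos=11: emit NUM '12' (now at pos=13)
pos=13: emit EQ '='
pos=14: emit ID 'val' (now at pos=17)
pos=18: emit STAR '*'
DONE. 10 tokens: [MINUS, RPAREN, STR, SEMI, STAR, NUM, NUM, EQ, ID, STAR]

Answer: MINUS RPAREN STR SEMI STAR NUM NUM EQ ID STAR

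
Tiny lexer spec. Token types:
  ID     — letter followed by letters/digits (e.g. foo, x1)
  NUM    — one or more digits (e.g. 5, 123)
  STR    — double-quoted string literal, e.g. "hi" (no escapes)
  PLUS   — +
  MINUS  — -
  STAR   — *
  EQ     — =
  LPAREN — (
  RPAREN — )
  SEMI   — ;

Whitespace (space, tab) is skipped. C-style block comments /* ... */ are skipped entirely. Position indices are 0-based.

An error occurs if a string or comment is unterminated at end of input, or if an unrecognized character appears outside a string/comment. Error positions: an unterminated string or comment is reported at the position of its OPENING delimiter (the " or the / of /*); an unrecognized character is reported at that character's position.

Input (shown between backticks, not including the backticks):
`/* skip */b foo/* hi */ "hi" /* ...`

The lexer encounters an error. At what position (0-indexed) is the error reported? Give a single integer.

Answer: 29

Derivation:
pos=0: enter COMMENT mode (saw '/*')
exit COMMENT mode (now at pos=10)
pos=10: emit ID 'b' (now at pos=11)
pos=12: emit ID 'foo' (now at pos=15)
pos=15: enter COMMENT mode (saw '/*')
exit COMMENT mode (now at pos=23)
pos=24: enter STRING mode
pos=24: emit STR "hi" (now at pos=28)
pos=29: enter COMMENT mode (saw '/*')
pos=29: ERROR — unterminated comment (reached EOF)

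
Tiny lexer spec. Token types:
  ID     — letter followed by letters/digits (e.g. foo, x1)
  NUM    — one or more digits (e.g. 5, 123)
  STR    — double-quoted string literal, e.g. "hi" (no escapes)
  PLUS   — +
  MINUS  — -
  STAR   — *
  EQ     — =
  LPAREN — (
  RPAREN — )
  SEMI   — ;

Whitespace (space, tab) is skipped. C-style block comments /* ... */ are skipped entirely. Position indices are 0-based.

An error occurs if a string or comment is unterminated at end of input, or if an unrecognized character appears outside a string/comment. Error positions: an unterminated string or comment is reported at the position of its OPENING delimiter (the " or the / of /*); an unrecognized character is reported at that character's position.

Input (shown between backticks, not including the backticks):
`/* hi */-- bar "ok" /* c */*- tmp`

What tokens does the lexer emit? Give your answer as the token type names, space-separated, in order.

pos=0: enter COMMENT mode (saw '/*')
exit COMMENT mode (now at pos=8)
pos=8: emit MINUS '-'
pos=9: emit MINUS '-'
pos=11: emit ID 'bar' (now at pos=14)
pos=15: enter STRING mode
pos=15: emit STR "ok" (now at pos=19)
pos=20: enter COMMENT mode (saw '/*')
exit COMMENT mode (now at pos=27)
pos=27: emit STAR '*'
pos=28: emit MINUS '-'
pos=30: emit ID 'tmp' (now at pos=33)
DONE. 7 tokens: [MINUS, MINUS, ID, STR, STAR, MINUS, ID]

Answer: MINUS MINUS ID STR STAR MINUS ID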